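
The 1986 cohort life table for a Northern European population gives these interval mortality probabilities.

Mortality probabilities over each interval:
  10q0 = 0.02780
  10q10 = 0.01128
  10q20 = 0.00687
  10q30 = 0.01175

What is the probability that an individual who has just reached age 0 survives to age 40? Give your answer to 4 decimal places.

The overall survival probability is (1 − 0.02780) × (1 − 0.01128) × (1 − 0.00687) × (1 − 0.01175).
= 0.97220 × 0.98872 × 0.99313 × 0.98825 = 0.943413.

0.9434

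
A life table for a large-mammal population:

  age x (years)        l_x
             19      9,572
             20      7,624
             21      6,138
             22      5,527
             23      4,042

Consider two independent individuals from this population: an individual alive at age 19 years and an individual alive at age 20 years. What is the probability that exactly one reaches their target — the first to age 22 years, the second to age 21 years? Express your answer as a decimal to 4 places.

0.4528

p₁ = l_22/l_19 = 5,527/9,572 = 0.577413; p₂ = l_21/l_20 = 6,138/7,624 = 0.805089.
P(exactly one) = p₁(1−p₂) + (1−p₁)p₂ = 0.112544 + 0.340220 = 0.452764.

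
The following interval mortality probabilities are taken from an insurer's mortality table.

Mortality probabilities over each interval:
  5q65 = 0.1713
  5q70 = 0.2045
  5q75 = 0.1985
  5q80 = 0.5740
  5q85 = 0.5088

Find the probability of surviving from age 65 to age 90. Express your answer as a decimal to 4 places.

Chaining the interval survival probabilities: (1 − 0.1713) × (1 − 0.2045) × (1 − 0.1985) × (1 − 0.5740) × (1 − 0.5088).
= 0.8287 × 0.7955 × 0.8015 × 0.4260 × 0.4912 = 0.110563.

0.1106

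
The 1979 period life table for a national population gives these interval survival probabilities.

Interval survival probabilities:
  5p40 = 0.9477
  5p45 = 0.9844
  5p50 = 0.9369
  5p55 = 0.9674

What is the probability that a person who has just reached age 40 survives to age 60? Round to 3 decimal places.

0.846

20p40 = 0.9477 × 0.9844 × 0.9369 × 0.9674.
= 0.845555.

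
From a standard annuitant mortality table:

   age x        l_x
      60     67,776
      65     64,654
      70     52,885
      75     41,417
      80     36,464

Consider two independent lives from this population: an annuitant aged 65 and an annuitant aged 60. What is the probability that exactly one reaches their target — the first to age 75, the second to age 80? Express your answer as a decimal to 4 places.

0.4893

p₁ = l_75/l_65 = 41,417/64,654 = 0.640595; p₂ = l_80/l_60 = 36,464/67,776 = 0.538008.
P(exactly one) = p₁(1−p₂) + (1−p₁)p₂ = 0.295950 + 0.193363 = 0.489313.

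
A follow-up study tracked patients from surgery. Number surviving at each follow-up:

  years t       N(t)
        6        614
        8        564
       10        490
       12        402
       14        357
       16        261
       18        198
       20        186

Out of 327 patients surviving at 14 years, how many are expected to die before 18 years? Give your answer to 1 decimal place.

The relevant probability is 1 − 198/357 = 0.445378.
Expected number = 327 × 0.445378 = 145.6.

145.6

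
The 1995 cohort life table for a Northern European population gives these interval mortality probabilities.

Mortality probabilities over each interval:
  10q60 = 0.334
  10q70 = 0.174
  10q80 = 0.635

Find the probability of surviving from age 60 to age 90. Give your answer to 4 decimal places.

Survival from 60 to 90 is the product of surviving each interval: (1 − 0.334) × (1 − 0.174) × (1 − 0.635).
= 0.666 × 0.826 × 0.365 = 0.200792.

0.2008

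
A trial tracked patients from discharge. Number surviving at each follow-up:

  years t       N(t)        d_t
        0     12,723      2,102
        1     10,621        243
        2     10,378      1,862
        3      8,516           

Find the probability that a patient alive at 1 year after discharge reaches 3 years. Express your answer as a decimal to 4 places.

The conditional survival probability is N(3)/N(1) = 8,516/10,621 = 0.801808.

0.8018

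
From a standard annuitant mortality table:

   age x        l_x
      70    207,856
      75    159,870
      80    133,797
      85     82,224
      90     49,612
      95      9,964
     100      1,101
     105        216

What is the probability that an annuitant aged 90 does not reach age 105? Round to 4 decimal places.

P(die before 105 | alive at 90) = 1 − l_105/l_90 = 1 − 216/49,612 = (49,396)/49,612 = 0.995646.

0.9956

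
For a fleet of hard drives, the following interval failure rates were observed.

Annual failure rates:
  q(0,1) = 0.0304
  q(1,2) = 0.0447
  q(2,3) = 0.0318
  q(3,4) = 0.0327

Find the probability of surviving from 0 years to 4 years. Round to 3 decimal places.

0.867

Survival from 0 to 4 is the product of surviving each interval: (1 − 0.0304) × (1 − 0.0447) × (1 − 0.0318) × (1 − 0.0327).
= 0.9696 × 0.9553 × 0.9682 × 0.9673 = 0.867478.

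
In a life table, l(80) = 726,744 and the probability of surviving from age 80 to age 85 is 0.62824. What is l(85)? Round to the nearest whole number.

456570

l(85) = l(80) × p = 726,744 × 0.62824 = 456570.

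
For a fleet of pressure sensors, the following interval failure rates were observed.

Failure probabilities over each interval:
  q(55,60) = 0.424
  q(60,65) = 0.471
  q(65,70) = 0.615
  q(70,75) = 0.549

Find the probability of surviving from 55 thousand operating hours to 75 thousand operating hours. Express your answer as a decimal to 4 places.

0.0529

P(survive 55→75) = (1 − 0.424) × (1 − 0.471) × (1 − 0.615) × (1 − 0.549).
= 0.576 × 0.529 × 0.385 × 0.451 = 0.052907.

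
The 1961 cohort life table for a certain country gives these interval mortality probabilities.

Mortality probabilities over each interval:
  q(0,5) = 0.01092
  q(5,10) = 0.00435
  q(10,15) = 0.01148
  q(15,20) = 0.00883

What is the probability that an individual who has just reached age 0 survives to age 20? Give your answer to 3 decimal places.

Chaining the interval survival probabilities: (1 − 0.01092) × (1 − 0.00435) × (1 − 0.01148) × (1 − 0.00883).
= 0.98908 × 0.99565 × 0.98852 × 0.99117 = 0.964876.

0.965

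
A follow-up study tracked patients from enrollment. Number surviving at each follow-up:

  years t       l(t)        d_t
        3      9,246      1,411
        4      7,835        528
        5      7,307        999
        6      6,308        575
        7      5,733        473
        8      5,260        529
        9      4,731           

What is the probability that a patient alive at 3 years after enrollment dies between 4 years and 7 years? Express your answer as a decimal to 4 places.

0.2273

This is the probability of reaching 4 but not 7, conditional on being alive at 3: (l(4) − l(7)) / l(3).
= (7,835 − 5,733) / 9,246 = 2,102 / 9,246 = 0.227342.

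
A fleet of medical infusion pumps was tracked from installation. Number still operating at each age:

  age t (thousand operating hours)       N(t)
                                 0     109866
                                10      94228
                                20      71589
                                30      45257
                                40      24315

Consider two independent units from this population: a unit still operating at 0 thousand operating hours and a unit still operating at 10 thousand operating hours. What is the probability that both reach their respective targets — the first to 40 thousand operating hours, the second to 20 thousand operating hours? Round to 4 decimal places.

p₁ = N(40)/N(0) = 24315/109866 = 0.221315; p₂ = N(20)/N(10) = 71589/94228 = 0.759742.
P(both) = p₁ × p₂ = 0.221315 × 0.759742 = 0.168142.

0.1681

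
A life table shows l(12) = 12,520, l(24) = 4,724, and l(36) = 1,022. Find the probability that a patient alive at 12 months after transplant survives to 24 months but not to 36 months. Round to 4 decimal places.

This is the probability of reaching 24 but not 36, conditional on being alive at 12: (l(24) − l(36)) / l(12).
= (4,724 − 1,022) / 12,520 = 3,702 / 12,520 = 0.295687.

0.2957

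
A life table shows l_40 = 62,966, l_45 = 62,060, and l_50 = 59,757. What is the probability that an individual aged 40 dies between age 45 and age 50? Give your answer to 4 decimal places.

We want 5|5q40 = (l_45 − l_50)/l_40.
This is the probability of reaching 45 but not 50, conditional on being alive at 40: (l_45 − l_50) / l_40.
= (62,060 − 59,757) / 62,966 = 2,303 / 62,966 = 0.036575.

0.0366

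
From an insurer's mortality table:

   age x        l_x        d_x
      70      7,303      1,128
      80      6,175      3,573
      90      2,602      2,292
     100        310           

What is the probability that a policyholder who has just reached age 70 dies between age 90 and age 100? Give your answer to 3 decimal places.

We want 20|10q70 = (l_90 − l_100)/l_70.
This is the probability of reaching 90 but not 100, conditional on being alive at 70: (l_90 − l_100) / l_70.
= (2,602 − 310) / 7,303 = 2,292 / 7,303 = 0.313844.

0.314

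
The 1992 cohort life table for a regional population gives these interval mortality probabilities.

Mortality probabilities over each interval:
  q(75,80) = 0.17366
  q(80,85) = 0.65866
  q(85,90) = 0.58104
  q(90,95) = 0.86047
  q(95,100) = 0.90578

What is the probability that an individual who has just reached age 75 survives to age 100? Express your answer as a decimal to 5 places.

Survival from 75 to 100 is the product of surviving each interval: (1 − 0.17366) × (1 − 0.65866) × (1 − 0.58104) × (1 − 0.86047) × (1 − 0.90578).
= 0.82634 × 0.34134 × 0.41896 × 0.13953 × 0.09422 = 0.001554.

0.00155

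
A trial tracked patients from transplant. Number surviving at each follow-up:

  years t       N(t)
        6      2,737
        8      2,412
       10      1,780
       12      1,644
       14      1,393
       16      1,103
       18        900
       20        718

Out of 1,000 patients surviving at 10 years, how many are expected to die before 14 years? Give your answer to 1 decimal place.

217.4

The relevant probability is 1 − 1,393/1,780 = 0.217416.
Expected number = 1,000 × 0.217416 = 217.4.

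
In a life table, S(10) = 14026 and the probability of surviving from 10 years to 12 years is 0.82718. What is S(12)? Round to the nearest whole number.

S(12) = S(10) × p = 14026 × 0.82718 = 11602.

11602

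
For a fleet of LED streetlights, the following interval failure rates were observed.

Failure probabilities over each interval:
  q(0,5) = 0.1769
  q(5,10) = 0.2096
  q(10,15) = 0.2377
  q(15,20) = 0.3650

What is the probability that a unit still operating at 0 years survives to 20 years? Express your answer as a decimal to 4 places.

0.3149

Chaining the interval survival probabilities: (1 − 0.1769) × (1 − 0.2096) × (1 − 0.2377) × (1 − 0.3650).
= 0.8231 × 0.7904 × 0.7623 × 0.6350 = 0.314919.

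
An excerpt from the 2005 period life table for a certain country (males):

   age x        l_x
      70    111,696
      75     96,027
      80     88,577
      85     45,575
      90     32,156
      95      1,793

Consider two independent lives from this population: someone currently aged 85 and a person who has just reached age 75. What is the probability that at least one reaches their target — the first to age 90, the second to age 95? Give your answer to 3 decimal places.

p₁ = l_90/l_85 = 32,156/45,575 = 0.705562; p₂ = l_95/l_75 = 1,793/96,027 = 0.018672.
P(at least one) = 1 − (1−p₁)(1−p₂) = 1 − 0.294438 × 0.981328 = 0.711060.

0.711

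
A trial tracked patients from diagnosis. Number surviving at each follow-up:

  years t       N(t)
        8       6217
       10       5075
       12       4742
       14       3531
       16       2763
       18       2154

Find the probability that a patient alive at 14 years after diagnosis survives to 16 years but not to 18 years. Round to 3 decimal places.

0.172

This is the probability of reaching 16 but not 18, conditional on being alive at 14: (N(16) − N(18)) / N(14).
= (2763 − 2154) / 3531 = 609 / 3531 = 0.172472.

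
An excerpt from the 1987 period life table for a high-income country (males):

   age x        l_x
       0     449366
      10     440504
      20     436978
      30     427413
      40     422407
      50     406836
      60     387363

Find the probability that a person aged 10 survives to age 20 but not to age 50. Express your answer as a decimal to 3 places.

We want 10|30q10 = (l_20 − l_50)/l_10.
This is the probability of reaching 20 but not 50, conditional on being alive at 10: (l_20 − l_50) / l_10.
= (436978 − 406836) / 440504 = 30142 / 440504 = 0.068426.

0.068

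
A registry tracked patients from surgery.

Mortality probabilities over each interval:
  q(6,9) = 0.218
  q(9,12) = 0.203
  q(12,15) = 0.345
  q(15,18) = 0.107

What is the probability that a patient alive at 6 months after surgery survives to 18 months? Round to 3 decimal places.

Chaining the interval survival probabilities: (1 − 0.218) × (1 − 0.203) × (1 − 0.345) × (1 − 0.107).
= 0.782 × 0.797 × 0.655 × 0.893 = 0.364551.

0.365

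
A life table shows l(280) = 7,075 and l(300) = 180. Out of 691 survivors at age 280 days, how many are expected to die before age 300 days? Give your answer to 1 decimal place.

673.4

The relevant probability is 1 − 180/7,075 = 0.974558.
Expected number = 691 × 0.974558 = 673.4.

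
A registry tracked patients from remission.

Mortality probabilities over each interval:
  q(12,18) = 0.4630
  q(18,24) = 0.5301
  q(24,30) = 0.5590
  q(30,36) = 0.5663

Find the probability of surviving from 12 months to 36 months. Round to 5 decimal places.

P(survive 12→36) = (1 − 0.4630) × (1 − 0.5301) × (1 − 0.5590) × (1 − 0.5663).
= 0.5370 × 0.4699 × 0.4410 × 0.4337 = 0.048262.

0.04826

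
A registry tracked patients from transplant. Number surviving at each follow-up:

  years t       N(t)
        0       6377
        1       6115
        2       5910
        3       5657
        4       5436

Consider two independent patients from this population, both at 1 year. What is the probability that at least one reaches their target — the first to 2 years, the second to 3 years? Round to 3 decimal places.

p₁ = N(2)/N(1) = 5910/6115 = 0.966476; p₂ = N(3)/N(1) = 5657/6115 = 0.925102.
P(at least one) = 1 − (1−p₁)(1−p₂) = 1 − 0.033524 × 0.074898 = 0.997489.

0.997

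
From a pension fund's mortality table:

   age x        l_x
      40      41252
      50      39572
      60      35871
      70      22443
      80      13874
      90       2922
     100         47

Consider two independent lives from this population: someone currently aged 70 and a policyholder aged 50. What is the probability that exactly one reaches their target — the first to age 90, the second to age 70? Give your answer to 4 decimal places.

0.5497

p₁ = l_90/l_70 = 2922/22443 = 0.130196; p₂ = l_70/l_50 = 22443/39572 = 0.567143.
P(exactly one) = p₁(1−p₂) + (1−p₁)p₂ = 0.056356 + 0.493303 = 0.549659.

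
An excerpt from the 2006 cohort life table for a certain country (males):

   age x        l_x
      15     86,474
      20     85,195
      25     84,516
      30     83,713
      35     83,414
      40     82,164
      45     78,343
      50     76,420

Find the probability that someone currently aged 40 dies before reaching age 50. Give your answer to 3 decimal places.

P(die before 50 | alive at 40) = 1 − l_50/l_40 = 1 − 76,420/82,164 = (5,744)/82,164 = 0.069909.

0.070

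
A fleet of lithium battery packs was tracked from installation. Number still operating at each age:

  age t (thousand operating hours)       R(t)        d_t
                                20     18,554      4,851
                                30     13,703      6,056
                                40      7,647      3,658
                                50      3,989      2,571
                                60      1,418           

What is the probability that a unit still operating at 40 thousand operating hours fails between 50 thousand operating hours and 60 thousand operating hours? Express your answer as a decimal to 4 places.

This is the probability of reaching 50 but not 60, conditional on being operational at 40: (R(50) − R(60)) / R(40).
= (3,989 − 1,418) / 7,647 = 2,571 / 7,647 = 0.336210.

0.3362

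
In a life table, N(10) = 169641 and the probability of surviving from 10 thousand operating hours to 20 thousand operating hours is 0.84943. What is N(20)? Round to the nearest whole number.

N(20) = N(10) × p = 169641 × 0.84943 = 144098.

144098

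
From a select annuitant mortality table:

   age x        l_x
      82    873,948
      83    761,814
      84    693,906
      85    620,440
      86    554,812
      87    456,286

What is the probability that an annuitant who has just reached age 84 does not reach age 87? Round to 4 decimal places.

0.3424

P(die before 87 | alive at 84) = 1 − l_87/l_84 = 1 − 456,286/693,906 = (237,620)/693,906 = 0.342438.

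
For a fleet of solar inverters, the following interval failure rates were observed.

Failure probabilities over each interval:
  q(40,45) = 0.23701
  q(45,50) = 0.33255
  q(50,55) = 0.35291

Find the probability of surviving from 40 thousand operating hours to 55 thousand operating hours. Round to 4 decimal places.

0.3295

Survival from 40 to 55 is the product of surviving each interval: (1 − 0.23701) × (1 − 0.33255) × (1 − 0.35291).
= 0.76299 × 0.66745 × 0.64709 = 0.329536.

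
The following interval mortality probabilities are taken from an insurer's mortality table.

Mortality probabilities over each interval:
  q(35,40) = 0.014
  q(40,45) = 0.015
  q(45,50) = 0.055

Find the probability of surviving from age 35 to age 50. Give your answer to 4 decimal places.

Chaining the interval survival probabilities: (1 − 0.014) × (1 − 0.015) × (1 − 0.055).
= 0.986 × 0.985 × 0.945 = 0.917793.

0.9178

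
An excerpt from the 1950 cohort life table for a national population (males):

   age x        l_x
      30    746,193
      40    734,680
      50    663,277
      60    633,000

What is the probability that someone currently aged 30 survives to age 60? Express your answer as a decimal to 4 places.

The conditional survival probability is l_60/l_30 = 633,000/746,193 = 0.848306.

0.8483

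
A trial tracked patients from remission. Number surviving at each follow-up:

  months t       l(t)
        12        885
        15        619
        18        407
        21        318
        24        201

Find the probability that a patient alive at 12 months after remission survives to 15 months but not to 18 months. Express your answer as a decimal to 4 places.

This is the probability of reaching 15 but not 18, conditional on being alive at 12: (l(15) − l(18)) / l(12).
= (619 − 407) / 885 = 212 / 885 = 0.239548.

0.2395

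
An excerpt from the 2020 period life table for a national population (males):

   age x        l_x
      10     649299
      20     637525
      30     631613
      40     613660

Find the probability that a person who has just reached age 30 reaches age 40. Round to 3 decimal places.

0.972

The conditional survival probability is l_40/l_30 = 613660/631613 = 0.971576.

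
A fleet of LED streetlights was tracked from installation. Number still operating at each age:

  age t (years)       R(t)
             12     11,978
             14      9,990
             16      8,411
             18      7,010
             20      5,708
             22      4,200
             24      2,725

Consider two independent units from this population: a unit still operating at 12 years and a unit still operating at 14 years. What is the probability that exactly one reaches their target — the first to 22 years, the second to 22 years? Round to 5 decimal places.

p₁ = R(22)/R(12) = 4,200/11,978 = 0.350643; p₂ = R(22)/R(14) = 4,200/9,990 = 0.420420.
P(exactly one) = p₁(1−p₂) + (1−p₁)p₂ = 0.203226 + 0.273003 = 0.476228.

0.47623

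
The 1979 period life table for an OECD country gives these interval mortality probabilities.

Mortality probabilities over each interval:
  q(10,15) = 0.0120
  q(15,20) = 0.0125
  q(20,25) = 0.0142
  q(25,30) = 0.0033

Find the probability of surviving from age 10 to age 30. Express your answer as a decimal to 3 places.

0.959

The overall survival probability is (1 − 0.0120) × (1 − 0.0125) × (1 − 0.0142) × (1 − 0.0033).
= 0.9880 × 0.9875 × 0.9858 × 0.9967 = 0.958622.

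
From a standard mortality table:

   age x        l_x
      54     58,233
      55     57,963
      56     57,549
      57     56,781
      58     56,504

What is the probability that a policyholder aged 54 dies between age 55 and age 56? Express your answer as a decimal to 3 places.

0.007

We want 1|1q54 = (l_55 − l_56)/l_54.
This is the probability of reaching 55 but not 56, conditional on being alive at 54: (l_55 − l_56) / l_54.
= (57,963 − 57,549) / 58,233 = 414 / 58,233 = 0.007109.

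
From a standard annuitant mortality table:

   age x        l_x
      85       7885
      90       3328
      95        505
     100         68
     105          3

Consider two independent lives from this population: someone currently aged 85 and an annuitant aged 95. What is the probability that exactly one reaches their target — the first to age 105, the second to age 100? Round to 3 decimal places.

p₁ = l_105/l_85 = 3/7885 = 0.000380; p₂ = l_100/l_95 = 68/505 = 0.134653.
P(exactly one) = p₁(1−p₂) + (1−p₁)p₂ = 0.000329 + 0.134602 = 0.134931.

0.135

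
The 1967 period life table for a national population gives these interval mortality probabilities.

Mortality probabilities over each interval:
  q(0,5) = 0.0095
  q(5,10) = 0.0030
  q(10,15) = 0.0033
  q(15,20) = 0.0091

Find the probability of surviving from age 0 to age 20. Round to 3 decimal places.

0.975

The overall survival probability is (1 − 0.0095) × (1 − 0.0030) × (1 − 0.0033) × (1 − 0.0091).
= 0.9905 × 0.9970 × 0.9967 × 0.9909 = 0.975313.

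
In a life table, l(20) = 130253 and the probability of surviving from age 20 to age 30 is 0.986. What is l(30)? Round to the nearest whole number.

l(30) = l(20) × p = 130253 × 0.986 = 128429.

128429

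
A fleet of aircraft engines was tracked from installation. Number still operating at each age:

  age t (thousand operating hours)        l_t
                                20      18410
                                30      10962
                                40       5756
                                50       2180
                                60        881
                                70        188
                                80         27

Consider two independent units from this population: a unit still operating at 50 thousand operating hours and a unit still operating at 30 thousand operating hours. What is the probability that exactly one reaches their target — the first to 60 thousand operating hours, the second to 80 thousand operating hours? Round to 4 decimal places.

0.4046

p₁ = l_60/l_50 = 881/2180 = 0.404128; p₂ = l_80/l_30 = 27/10962 = 0.002463.
P(exactly one) = p₁(1−p₂) + (1−p₁)p₂ = 0.403133 + 0.001468 = 0.404600.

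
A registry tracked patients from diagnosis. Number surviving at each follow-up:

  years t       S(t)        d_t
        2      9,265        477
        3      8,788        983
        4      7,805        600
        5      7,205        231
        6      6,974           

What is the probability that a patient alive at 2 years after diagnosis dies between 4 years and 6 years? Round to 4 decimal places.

This is the probability of reaching 4 but not 6, conditional on being alive at 2: (S(4) − S(6)) / S(2).
= (7,805 − 6,974) / 9,265 = 831 / 9,265 = 0.089692.

0.0897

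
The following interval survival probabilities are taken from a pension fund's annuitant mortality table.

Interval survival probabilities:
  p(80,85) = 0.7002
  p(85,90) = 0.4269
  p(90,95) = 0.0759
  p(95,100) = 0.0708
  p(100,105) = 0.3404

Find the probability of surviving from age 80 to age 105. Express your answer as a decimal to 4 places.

P(survive 80→105) = 0.7002 × 0.4269 × 0.0759 × 0.0708 × 0.3404.
= 0.000547.

0.0005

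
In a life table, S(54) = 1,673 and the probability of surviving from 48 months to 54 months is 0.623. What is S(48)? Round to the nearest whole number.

S(48) = S(54) / p = 1,673 / 0.623 = 2685.

2685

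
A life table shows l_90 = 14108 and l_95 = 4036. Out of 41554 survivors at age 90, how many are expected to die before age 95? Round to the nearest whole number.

The relevant probability is 1 − 4036/14108 = 0.713921.
Expected number = 41554 × 0.713921 = 29666.

29666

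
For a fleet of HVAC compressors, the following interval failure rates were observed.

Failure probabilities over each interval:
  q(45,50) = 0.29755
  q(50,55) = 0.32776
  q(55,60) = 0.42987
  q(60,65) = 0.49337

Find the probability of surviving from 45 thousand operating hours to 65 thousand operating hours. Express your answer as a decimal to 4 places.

The overall survival probability is (1 − 0.29755) × (1 − 0.32776) × (1 − 0.42987) × (1 − 0.49337).
= 0.70245 × 0.67224 × 0.57013 × 0.50663 = 0.136397.

0.1364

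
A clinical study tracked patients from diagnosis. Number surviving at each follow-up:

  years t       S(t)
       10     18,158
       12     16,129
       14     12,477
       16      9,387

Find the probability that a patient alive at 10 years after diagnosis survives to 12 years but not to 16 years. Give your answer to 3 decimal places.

This is the probability of reaching 12 but not 16, conditional on being alive at 10: (S(12) − S(16)) / S(10).
= (16,129 − 9,387) / 18,158 = 6,742 / 18,158 = 0.371296.

0.371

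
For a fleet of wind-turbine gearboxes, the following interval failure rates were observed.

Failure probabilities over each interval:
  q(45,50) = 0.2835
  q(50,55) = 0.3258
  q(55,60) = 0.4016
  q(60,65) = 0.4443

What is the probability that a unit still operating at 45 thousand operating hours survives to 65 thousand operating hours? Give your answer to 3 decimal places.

Survival from 45 to 65 is the product of surviving each interval: (1 − 0.2835) × (1 − 0.3258) × (1 − 0.4016) × (1 − 0.4443).
= 0.7165 × 0.6742 × 0.5984 × 0.5557 = 0.160634.

0.161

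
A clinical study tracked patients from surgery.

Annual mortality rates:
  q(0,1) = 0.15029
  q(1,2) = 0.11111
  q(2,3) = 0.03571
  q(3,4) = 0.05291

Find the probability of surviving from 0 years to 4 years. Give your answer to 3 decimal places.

Chaining the interval survival probabilities: (1 − 0.15029) × (1 − 0.11111) × (1 − 0.03571) × (1 − 0.05291).
= 0.84971 × 0.88889 × 0.96429 × 0.94709 = 0.689791.

0.690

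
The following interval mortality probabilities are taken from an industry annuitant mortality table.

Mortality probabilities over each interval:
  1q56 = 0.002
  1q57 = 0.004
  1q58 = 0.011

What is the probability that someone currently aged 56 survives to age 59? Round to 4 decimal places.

Chaining the interval survival probabilities: (1 − 0.002) × (1 − 0.004) × (1 − 0.011).
= 0.998 × 0.996 × 0.989 = 0.983074.

0.9831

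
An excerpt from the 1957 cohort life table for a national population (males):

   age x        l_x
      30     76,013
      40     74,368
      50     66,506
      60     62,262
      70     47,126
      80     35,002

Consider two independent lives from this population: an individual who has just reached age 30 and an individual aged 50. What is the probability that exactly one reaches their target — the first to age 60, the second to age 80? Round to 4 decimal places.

p₁ = l_60/l_30 = 62,262/76,013 = 0.819097; p₂ = l_80/l_50 = 35,002/66,506 = 0.526298.
P(exactly one) = p₁(1−p₂) + (1−p₁)p₂ = 0.388008 + 0.095209 = 0.483217.

0.4832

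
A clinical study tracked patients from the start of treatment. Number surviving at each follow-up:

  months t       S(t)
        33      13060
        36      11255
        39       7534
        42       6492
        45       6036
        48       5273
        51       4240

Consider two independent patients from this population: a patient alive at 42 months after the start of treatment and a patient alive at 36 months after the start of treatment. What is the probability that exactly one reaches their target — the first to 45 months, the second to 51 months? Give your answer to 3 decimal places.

0.606

p₁ = S(45)/S(42) = 6036/6492 = 0.929760; p₂ = S(51)/S(36) = 4240/11255 = 0.376721.
P(exactly one) = p₁(1−p₂) + (1−p₁)p₂ = 0.579500 + 0.026461 = 0.605961.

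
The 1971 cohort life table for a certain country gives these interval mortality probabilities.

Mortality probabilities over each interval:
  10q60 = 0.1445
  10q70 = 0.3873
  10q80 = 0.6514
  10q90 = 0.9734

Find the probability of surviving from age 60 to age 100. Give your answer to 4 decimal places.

Survival from 60 to 100 is the product of surviving each interval: (1 − 0.1445) × (1 − 0.3873) × (1 − 0.6514) × (1 − 0.9734).
= 0.8555 × 0.6127 × 0.3486 × 0.0266 = 0.004860.

0.0049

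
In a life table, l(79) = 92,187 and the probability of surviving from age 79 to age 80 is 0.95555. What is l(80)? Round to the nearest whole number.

l(80) = l(79) × p = 92,187 × 0.95555 = 88089.

88089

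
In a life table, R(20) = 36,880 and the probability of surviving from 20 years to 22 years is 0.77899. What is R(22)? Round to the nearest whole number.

R(22) = R(20) × p = 36,880 × 0.77899 = 28729.

28729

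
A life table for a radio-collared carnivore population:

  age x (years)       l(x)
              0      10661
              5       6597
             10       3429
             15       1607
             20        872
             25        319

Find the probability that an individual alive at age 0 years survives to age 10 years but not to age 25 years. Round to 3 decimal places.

This is the probability of reaching 10 but not 25, conditional on being alive at 0: (l(10) − l(25)) / l(0).
= (3429 − 319) / 10661 = 3110 / 10661 = 0.291717.

0.292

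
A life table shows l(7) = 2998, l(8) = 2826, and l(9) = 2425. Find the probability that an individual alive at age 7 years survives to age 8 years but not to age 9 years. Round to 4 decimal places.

0.1338

This is the probability of reaching 8 but not 9, conditional on being alive at 7: (l(8) − l(9)) / l(7).
= (2826 − 2425) / 2998 = 401 / 2998 = 0.133756.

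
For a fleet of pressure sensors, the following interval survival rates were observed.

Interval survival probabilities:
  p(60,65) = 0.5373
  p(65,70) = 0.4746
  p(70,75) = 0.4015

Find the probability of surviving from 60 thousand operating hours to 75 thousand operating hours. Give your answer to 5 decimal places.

0.10238

Chaining the interval survival probabilities: 0.5373 × 0.4746 × 0.4015.
= 0.102384.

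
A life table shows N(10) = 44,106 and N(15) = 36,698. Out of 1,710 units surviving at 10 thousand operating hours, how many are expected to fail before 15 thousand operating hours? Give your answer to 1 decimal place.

287.2

The relevant probability is 1 − 36,698/44,106 = 0.167959.
Expected number = 1,710 × 0.167959 = 287.2.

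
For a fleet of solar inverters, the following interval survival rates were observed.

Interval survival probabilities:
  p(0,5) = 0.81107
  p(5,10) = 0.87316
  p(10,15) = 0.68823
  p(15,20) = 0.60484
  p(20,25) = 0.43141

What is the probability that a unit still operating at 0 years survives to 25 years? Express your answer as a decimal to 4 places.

Survival from 0 to 25 is the product of surviving each interval: 0.81107 × 0.87316 × 0.68823 × 0.60484 × 0.43141.
= 0.127179.

0.1272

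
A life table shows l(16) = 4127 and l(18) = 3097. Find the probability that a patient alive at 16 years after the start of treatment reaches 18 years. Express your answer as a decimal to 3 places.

The conditional survival probability is l(18)/l(16) = 3097/4127 = 0.750424.

0.750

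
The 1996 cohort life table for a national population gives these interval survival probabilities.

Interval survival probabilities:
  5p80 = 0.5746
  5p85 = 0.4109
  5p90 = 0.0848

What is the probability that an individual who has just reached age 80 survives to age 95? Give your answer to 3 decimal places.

0.020

15p80 = 0.5746 × 0.4109 × 0.0848.
= 0.020022.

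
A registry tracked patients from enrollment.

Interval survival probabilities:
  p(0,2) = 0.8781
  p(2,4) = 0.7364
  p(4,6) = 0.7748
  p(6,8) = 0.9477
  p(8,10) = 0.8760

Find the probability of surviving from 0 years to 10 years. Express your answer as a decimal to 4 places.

0.4159

Chaining the interval survival probabilities: 0.8781 × 0.7364 × 0.7748 × 0.9477 × 0.8760.
= 0.415932.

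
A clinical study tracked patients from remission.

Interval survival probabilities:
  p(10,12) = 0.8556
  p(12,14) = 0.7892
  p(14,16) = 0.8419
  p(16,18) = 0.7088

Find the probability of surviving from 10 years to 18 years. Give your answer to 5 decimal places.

0.40294

P(survive 10→18) = 0.8556 × 0.7892 × 0.8419 × 0.7088.
= 0.402942.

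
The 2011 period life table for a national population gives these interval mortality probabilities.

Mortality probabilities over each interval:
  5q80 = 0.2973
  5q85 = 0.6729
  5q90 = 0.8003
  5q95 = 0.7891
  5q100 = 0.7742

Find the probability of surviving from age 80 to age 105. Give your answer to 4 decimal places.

0.0022

Survival from 80 to 105 is the product of surviving each interval: (1 − 0.2973) × (1 − 0.6729) × (1 − 0.8003) × (1 − 0.7891) × (1 − 0.7742).
= 0.7027 × 0.3271 × 0.1997 × 0.2109 × 0.2258 = 0.002186.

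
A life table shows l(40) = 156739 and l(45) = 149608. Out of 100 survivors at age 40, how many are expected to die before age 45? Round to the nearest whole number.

The relevant probability is 1 − 149608/156739 = 0.045496.
Expected number = 100 × 0.045496 = 5.

5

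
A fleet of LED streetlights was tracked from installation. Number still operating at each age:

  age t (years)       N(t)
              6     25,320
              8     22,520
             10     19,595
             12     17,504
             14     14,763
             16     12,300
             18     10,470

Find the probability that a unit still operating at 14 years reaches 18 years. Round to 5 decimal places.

The conditional survival probability is N(18)/N(14) = 10,470/14,763 = 0.709205.

0.70921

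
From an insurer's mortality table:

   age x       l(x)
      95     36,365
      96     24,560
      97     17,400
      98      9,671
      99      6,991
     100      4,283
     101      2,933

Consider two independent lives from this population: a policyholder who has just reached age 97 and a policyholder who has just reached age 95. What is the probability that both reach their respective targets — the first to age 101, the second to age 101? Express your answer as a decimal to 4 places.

p₁ = l(101)/l(97) = 2,933/17,400 = 0.168563; p₂ = l(101)/l(95) = 2,933/36,365 = 0.080654.
P(both) = p₁ × p₂ = 0.168563 × 0.080654 = 0.013595.

0.0136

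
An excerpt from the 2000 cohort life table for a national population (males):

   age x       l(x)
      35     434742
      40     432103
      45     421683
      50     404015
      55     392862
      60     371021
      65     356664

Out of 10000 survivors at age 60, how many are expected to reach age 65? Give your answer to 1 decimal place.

9613.0

The relevant probability is 356664/371021 = 0.961304.
Expected number = 10000 × 0.961304 = 9613.0.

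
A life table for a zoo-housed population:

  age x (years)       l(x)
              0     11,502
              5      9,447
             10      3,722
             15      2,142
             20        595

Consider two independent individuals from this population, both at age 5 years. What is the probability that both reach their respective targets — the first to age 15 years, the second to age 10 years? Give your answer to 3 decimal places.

p₁ = l(15)/l(5) = 2,142/9,447 = 0.226739; p₂ = l(10)/l(5) = 3,722/9,447 = 0.393988.
P(both) = p₁ × p₂ = 0.226739 × 0.393988 = 0.089332.

0.089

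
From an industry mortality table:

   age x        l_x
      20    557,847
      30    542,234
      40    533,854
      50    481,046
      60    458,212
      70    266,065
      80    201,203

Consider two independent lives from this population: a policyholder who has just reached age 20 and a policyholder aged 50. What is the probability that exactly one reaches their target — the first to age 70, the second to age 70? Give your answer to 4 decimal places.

p₁ = l_70/l_20 = 266,065/557,847 = 0.476950; p₂ = l_70/l_50 = 266,065/481,046 = 0.553097.
P(exactly one) = p₁(1−p₂) + (1−p₁)p₂ = 0.213150 + 0.289297 = 0.502448.

0.5024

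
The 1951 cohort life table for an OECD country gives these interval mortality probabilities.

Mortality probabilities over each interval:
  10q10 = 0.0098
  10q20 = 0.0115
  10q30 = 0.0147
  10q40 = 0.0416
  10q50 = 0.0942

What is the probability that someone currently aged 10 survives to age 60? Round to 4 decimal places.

The overall survival probability is (1 − 0.0098) × (1 − 0.0115) × (1 − 0.0147) × (1 − 0.0416) × (1 − 0.0942).
= 0.9902 × 0.9885 × 0.9853 × 0.9584 × 0.9058 = 0.837235.

0.8372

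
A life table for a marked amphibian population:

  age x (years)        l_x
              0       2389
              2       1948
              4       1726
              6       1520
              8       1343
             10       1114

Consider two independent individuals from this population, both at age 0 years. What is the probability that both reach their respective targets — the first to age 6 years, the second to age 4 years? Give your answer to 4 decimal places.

0.4597

p₁ = l_6/l_0 = 1520/2389 = 0.636249; p₂ = l_4/l_0 = 1726/2389 = 0.722478.
P(both) = p₁ × p₂ = 0.636249 × 0.722478 = 0.459676.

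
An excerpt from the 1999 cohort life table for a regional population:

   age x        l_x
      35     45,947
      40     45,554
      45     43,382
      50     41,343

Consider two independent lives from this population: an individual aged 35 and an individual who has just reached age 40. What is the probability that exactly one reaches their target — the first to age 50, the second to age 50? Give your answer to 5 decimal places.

p₁ = l_50/l_35 = 41,343/45,947 = 0.899798; p₂ = l_50/l_40 = 41,343/45,554 = 0.907560.
P(exactly one) = p₁(1−p₂) + (1−p₁)p₂ = 0.083177 + 0.090939 = 0.174117.

0.17412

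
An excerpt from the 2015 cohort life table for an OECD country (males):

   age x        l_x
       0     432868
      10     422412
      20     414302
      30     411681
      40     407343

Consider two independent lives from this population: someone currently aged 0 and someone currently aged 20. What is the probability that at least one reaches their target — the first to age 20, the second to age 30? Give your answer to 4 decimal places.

0.9997

p₁ = l_20/l_0 = 414302/432868 = 0.957109; p₂ = l_30/l_20 = 411681/414302 = 0.993674.
P(at least one) = 1 − (1−p₁)(1−p₂) = 1 − 0.042891 × 0.006326 = 0.999729.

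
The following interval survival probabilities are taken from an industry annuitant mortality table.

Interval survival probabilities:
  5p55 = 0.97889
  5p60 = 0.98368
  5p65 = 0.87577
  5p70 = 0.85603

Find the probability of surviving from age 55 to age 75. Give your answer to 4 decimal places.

0.7219

Chaining the interval survival probabilities: 0.97889 × 0.98368 × 0.87577 × 0.85603.
= 0.721883.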